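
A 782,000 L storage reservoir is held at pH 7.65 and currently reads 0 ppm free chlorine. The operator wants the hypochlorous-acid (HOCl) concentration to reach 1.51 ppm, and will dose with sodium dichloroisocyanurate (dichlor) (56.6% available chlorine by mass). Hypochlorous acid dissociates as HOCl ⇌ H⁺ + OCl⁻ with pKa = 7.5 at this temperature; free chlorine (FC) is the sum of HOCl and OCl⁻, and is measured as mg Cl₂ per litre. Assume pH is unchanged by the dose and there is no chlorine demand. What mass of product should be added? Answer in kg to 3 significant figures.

[OCl⁻]/[HOCl] = 10^(pH − pKa) = 10^(7.65 − 7.5) = 1.413; fraction as HOCl = 1/(1 + 1.413) = 0.4145.
Free chlorine required for 1.51 ppm HOCl: 1.51 / 0.4145 = 3.643 ppm.
FC to add: 3.643 − 0 = 3.643 mg/L as Cl₂.
Cl₂ equivalent: 3.643 mg/L × 782,000 L = 2849 g.
Product at 56.6% available Cl: 2849 / 0.566 = 5033 g.

5.03 kg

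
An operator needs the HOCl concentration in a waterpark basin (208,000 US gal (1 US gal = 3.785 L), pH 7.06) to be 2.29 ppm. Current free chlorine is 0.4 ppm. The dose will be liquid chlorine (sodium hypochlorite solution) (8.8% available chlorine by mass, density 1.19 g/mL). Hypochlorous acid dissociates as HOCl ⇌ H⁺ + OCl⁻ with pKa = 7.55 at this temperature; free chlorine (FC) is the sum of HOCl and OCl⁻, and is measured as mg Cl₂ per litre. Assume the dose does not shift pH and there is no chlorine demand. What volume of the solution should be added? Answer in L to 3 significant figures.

Volume: 208,000 US gal × 3.785 L/gal = 787,280 L.
[OCl⁻]/[HOCl] = 10^(pH − pKa) = 10^(7.06 − 7.55) = 0.3236; fraction as HOCl = 1/(1 + 0.3236) = 0.7555.
Free chlorine required for 2.29 ppm HOCl: 2.29 / 0.7555 = 3.031 ppm.
FC to add: 3.031 − 0.4 = 2.631 mg/L as Cl₂.
Cl₂ equivalent: 2.631 mg/L × 787,280 L = 2071 g.
Product at 8.8% available Cl: 2071 / 0.088 = 23,540 g.
Volume: 23,540 g ÷ 1.19 g/mL = 19,780 mL.

19.8 L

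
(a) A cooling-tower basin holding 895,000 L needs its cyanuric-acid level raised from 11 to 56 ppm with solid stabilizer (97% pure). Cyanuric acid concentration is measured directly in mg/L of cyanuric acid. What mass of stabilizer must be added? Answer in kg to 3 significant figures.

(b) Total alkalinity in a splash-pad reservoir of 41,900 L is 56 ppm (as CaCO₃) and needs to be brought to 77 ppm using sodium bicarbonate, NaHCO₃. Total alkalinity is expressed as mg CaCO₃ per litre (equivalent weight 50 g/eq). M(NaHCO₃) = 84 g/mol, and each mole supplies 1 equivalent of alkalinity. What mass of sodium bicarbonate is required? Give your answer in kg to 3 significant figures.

(a) 41.5 kg; (b) 1.48 kg

(a) CYA to add: (56 − 11) = 45 mg/L × 895,000 L = 40,280 g cyanuric acid.
(a) At 97% purity: 40,280 / 0.97 = 41,520 g product.

(b) Alkalinity to add: (77 − 56) = 21 mg/L as CaCO₃ × 41,900 L = 879.9 g as CaCO₃.
(b) Equivalents: 879.9 g ÷ 50 g/eq = 17.6 eq.
(b) NaHCO₃ supplies 1 eq per mole → 17.6 mol.
(b) Mass: 17.6 mol × 84 g/mol = 1478 g.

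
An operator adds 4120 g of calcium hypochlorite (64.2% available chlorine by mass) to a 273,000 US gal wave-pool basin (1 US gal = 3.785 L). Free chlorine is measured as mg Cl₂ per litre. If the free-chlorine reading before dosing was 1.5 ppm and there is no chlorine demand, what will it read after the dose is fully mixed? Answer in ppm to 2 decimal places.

Volume: 273,000 US gal × 3.785 L/gal = 1,033,305 L.
Available chlorine delivered: 4120 g × 0.642 = 2645 g as Cl₂.
Concentration rise: 2645 g / 1,033,305 L = 2.56 mg/L = 2.56 ppm.
Final FC: 1.5 + 2.56 = 4.06 ppm.

4.06 ppm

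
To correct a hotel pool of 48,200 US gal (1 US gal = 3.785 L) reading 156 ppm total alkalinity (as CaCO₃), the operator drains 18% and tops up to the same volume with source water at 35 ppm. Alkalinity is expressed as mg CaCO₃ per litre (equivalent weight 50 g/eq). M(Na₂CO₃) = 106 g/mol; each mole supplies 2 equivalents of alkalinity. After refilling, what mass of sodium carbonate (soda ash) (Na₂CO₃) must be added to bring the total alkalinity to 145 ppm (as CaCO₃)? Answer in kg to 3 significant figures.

Volume: 48,200 US gal × 3.785 L/gal = 182,437 L.
After draining 18% and refilling: 156 × 0.82 + 35 × 0.18 = 134.22 ppm.
Deficit to target: 145 − 134.22 = 10.78 mg/L.
As CaCO₃: 10.78 mg/L × 182,437 L = 1967 g; ÷ 50 g/eq ÷ 2 = 19.67 mol Na₂CO₃.
Mass: 19.67 × 106 = 2085 g.

2.08 kg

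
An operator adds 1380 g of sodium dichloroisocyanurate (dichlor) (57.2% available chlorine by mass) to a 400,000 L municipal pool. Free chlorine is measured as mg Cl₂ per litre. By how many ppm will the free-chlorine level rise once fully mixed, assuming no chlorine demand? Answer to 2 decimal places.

Available chlorine delivered: 1380 g × 0.572 = 789.4 g as Cl₂.
Concentration rise: 789.4 g / 400,000 L = 1.973 mg/L = 1.97 ppm.

1.97 ppm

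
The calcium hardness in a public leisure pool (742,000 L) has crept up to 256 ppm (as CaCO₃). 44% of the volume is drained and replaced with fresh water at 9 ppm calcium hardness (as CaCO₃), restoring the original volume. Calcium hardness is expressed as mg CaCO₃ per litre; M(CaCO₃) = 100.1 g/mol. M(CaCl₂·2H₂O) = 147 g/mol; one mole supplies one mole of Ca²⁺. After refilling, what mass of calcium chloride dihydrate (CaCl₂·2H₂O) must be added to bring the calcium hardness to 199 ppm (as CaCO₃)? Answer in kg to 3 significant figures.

After draining 44% and refilling: 256 × 0.56 + 9 × 0.44 = 147.32 ppm.
Deficit to target: 199 − 147.32 = 51.68 mg/L.
As CaCO₃: 51.68 mg/L × 742,000 L = 38,350 g; ÷ 100.1 = 383.1 mol Ca²⁺.
Mass: 383.1 × 147 = 56,310 g.

56.3 kg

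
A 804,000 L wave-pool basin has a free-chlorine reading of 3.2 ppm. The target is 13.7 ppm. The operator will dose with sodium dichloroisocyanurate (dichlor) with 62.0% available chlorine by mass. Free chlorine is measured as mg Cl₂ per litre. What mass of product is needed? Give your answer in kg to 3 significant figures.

13.6 kg

Chlorine deficit: 13.7 − 3.2 = 10.5 ppm = 10.5 mg/L as Cl₂.
Cl₂ equivalent needed: 10.5 mg/L × 804,000 L = 8,442,000 mg = 8442 g.
Product at 62.0% available chlorine: 8442 / 0.62 = 13,620 g.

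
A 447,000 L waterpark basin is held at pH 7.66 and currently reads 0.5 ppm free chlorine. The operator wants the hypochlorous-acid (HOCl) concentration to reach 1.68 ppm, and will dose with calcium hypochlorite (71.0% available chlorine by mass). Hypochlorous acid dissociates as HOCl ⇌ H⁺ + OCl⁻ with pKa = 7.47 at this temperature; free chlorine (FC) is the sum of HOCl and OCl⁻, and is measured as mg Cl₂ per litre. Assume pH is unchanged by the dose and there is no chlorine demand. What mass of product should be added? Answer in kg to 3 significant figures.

2.38 kg

[OCl⁻]/[HOCl] = 10^(pH − pKa) = 10^(7.66 − 7.47) = 1.549; fraction as HOCl = 1/(1 + 1.549) = 0.3923.
Free chlorine required for 1.68 ppm HOCl: 1.68 / 0.3923 = 4.282 ppm.
FC to add: 4.282 − 0.5 = 3.782 mg/L as Cl₂.
Cl₂ equivalent: 3.782 mg/L × 447,000 L = 1691 g.
Product at 71.0% available Cl: 1691 / 0.71 = 2381 g.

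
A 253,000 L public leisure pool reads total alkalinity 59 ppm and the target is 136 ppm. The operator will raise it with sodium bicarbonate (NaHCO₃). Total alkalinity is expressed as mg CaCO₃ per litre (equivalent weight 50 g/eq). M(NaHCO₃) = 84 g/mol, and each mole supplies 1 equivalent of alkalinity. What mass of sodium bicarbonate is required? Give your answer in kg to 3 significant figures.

Alkalinity to add: (136 − 59) = 77 mg/L as CaCO₃ × 253,000 L = 19,480 g as CaCO₃.
Equivalents: 19,480 g ÷ 50 g/eq = 389.6 eq.
NaHCO₃ supplies 1 eq per mole → 389.6 mol.
Mass: 389.6 mol × 84 g/mol = 32,730 g.

32.7 kg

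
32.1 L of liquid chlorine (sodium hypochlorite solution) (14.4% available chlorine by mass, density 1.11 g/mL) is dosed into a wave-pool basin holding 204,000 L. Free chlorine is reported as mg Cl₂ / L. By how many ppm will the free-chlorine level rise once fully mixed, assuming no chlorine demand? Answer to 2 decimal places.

Mass of solution: 32.1 L × 1000 mL/L × 1.11 g/mL = 35,630 g.
Available chlorine delivered: 35,630 g × 0.144 = 5131 g as Cl₂.
Concentration rise: 5131 g / 204,000 L = 25.15 mg/L = 25.15 ppm.

25.15 ppm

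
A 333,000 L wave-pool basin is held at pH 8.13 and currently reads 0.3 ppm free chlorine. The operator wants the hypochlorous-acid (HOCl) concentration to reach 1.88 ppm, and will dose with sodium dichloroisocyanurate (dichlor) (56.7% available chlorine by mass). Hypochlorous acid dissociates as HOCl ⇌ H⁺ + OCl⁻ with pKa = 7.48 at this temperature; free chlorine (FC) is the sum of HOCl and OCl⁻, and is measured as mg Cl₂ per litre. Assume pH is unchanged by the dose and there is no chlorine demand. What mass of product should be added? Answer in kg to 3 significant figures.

5.86 kg

[OCl⁻]/[HOCl] = 10^(pH − pKa) = 10^(8.13 − 7.48) = 4.467; fraction as HOCl = 1/(1 + 4.467) = 0.1829.
Free chlorine required for 1.88 ppm HOCl: 1.88 / 0.1829 = 10.28 ppm.
FC to add: 10.28 − 0.3 = 9.978 mg/L as Cl₂.
Cl₂ equivalent: 9.978 mg/L × 333,000 L = 3323 g.
Product at 56.7% available Cl: 3323 / 0.567 = 5860 g.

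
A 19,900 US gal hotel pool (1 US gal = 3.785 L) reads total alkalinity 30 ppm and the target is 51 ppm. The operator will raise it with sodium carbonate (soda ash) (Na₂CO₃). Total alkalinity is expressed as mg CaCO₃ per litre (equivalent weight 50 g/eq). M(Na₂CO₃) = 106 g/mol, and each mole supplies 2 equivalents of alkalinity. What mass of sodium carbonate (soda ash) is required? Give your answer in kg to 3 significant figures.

Volume: 19,900 US gal × 3.785 L/gal = 75,322 L.
Alkalinity to add: (51 − 30) = 21 mg/L as CaCO₃ × 75,322 L = 1582 g as CaCO₃.
Equivalents: 1582 g ÷ 50 g/eq = 31.64 eq.
Each mole of Na₂CO₃ supplies 2 eq, so 31.64 / 2 = 15.82 mol.
Mass: 15.82 mol × 106 g/mol = 1677 g.

1.68 kg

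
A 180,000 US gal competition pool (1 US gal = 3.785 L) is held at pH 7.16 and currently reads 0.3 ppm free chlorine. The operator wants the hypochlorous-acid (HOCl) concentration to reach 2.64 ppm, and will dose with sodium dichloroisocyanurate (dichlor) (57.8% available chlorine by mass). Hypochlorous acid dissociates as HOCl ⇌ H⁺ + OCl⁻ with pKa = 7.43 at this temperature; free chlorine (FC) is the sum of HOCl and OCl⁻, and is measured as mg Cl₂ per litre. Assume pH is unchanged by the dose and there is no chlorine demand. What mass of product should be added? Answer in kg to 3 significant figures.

Volume: 180,000 US gal × 3.785 L/gal = 681,300 L.
[OCl⁻]/[HOCl] = 10^(pH − pKa) = 10^(7.16 − 7.43) = 0.537; fraction as HOCl = 1/(1 + 0.537) = 0.6506.
Free chlorine required for 2.64 ppm HOCl: 2.64 / 0.6506 = 4.058 ppm.
FC to add: 4.058 − 0.3 = 3.758 mg/L as Cl₂.
Cl₂ equivalent: 3.758 mg/L × 681,300 L = 2560 g.
Product at 57.8% available Cl: 2560 / 0.578 = 4429 g.

4.43 kg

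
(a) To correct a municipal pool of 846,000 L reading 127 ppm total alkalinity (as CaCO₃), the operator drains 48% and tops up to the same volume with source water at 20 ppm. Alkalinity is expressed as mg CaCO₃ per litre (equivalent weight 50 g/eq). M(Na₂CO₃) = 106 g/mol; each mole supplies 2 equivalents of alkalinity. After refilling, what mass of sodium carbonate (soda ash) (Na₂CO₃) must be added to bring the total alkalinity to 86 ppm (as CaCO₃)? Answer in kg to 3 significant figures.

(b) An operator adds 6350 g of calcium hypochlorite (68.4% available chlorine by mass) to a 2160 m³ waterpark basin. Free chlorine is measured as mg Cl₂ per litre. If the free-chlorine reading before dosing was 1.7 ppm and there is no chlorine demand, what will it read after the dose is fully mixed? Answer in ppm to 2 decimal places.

(a) After draining 48% and refilling: 127 × 0.52 + 20 × 0.48 = 75.64 ppm.
(a) Deficit to target: 86 − 75.64 = 10.36 mg/L.
(a) As CaCO₃: 10.36 mg/L × 846,000 L = 8765 g; ÷ 50 g/eq ÷ 2 = 87.65 mol Na₂CO₃.
(a) Mass: 87.65 × 106 = 9290 g.

(b) Volume: 2160 m³ = 2,160,000 L.
(b) Available chlorine delivered: 6350 g × 0.684 = 4343 g as Cl₂.
(b) Concentration rise: 4343 g / 2,160,000 L = 2.011 mg/L = 2.01 ppm.
(b) Final FC: 1.7 + 2.01 = 3.71 ppm.

(a) 9.29 kg; (b) 3.71 ppm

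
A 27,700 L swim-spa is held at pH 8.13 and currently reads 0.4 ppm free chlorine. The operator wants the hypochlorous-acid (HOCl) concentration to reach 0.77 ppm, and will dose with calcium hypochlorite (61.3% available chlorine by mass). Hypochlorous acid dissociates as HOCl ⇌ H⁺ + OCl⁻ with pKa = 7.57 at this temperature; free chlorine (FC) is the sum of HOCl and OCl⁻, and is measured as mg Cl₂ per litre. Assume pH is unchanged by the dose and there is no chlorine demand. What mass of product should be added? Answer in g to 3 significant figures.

[OCl⁻]/[HOCl] = 10^(pH − pKa) = 10^(8.13 − 7.57) = 3.631; fraction as HOCl = 1/(1 + 3.631) = 0.2159.
Free chlorine required for 0.77 ppm HOCl: 0.77 / 0.2159 = 3.566 ppm.
FC to add: 3.566 − 0.4 = 3.166 mg/L as Cl₂.
Cl₂ equivalent: 3.166 mg/L × 27,700 L = 87.69 g.
Product at 61.3% available Cl: 87.69 / 0.613 = 143.1 g.

143 g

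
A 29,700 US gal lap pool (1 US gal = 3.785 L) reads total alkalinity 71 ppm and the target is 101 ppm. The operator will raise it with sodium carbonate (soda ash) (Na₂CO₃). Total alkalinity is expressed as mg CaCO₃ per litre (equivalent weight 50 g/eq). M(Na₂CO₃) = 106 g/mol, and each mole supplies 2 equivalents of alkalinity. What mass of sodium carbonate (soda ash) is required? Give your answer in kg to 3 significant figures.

Volume: 29,700 US gal × 3.785 L/gal = 112,414 L.
Alkalinity to add: (101 − 71) = 30 mg/L as CaCO₃ × 112,414 L = 3372 g as CaCO₃.
Equivalents: 3372 g ÷ 50 g/eq = 67.45 eq.
Each mole of Na₂CO₃ supplies 2 eq, so 67.45 / 2 = 33.72 mol.
Mass: 33.72 mol × 106 g/mol = 3575 g.

3.57 kg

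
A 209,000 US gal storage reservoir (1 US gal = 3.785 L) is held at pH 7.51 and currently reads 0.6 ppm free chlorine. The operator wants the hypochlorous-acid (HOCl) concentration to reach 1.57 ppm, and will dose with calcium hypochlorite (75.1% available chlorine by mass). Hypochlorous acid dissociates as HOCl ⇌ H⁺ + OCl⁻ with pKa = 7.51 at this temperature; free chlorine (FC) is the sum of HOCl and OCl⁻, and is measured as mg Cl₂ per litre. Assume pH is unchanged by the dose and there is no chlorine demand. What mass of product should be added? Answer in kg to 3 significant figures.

2.68 kg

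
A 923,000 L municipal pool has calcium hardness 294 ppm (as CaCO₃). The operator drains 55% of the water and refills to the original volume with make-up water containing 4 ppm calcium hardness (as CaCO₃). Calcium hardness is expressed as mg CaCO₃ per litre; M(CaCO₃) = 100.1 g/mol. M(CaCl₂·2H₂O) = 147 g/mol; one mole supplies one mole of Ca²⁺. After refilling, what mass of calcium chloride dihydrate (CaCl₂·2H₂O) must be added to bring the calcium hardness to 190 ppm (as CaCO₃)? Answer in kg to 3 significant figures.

75.2 kg

After draining 55% and refilling: 294 × 0.45 + 4 × 0.55 = 134.5 ppm.
Deficit to target: 190 − 134.5 = 55.5 mg/L.
As CaCO₃: 55.5 mg/L × 923,000 L = 51,230 g; ÷ 100.1 = 511.8 mol Ca²⁺.
Mass: 511.8 × 147 = 75,230 g.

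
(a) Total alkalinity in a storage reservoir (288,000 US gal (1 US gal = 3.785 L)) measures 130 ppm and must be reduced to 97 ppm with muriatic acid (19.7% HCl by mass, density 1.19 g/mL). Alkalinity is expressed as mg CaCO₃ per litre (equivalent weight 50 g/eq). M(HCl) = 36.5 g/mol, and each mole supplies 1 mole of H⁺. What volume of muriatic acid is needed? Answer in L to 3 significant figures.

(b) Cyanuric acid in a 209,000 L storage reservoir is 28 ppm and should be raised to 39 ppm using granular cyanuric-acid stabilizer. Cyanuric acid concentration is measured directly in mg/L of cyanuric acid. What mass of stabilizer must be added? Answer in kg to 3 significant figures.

(a) Volume: 288,000 US gal × 3.785 L/gal = 1,090,080 L.
(a) Alkalinity to neutralize: (130 − 97) = 33 mg/L as CaCO₃ × 1,090,080 L = 35,970 g as CaCO₃.
(a) Equivalents of H⁺ required: 35,970 ÷ 50 g/eq = 719.5 eq = 719.5 mol HCl.
(a) Mass of HCl: 719.5 × 36.5 = 26,260 g.
(a) Mass of 19.7% solution: 26,260 / 0.197 = 133,300 g.
(a) Volume: 133,300 g ÷ 1.19 g/mL = 112,000 mL.

(b) CYA to add: (39 − 28) = 11 mg/L × 209,000 L = 2299 g cyanuric acid.

(a) 112 L; (b) 2.30 kg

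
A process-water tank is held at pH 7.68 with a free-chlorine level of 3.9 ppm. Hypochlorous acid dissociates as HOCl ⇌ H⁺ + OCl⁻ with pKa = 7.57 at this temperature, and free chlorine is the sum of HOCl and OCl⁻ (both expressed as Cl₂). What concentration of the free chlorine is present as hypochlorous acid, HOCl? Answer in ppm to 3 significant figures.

1.70 ppm

[OCl⁻]/[HOCl] = 10^(pH − pKa) = 10^(7.68 − 7.57) = 10^0.11 = 1.288.
Fraction as HOCl = 1 / (1 + 1.288) = 0.437.
HOCl = 0.437 × 3.9 ppm = 1.704 ppm.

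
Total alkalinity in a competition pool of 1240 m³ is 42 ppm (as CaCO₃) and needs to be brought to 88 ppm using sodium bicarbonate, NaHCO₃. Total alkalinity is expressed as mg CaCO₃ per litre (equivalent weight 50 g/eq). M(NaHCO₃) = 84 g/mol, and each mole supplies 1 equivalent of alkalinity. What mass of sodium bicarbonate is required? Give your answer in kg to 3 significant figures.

95.8 kg

Volume: 1240 m³ = 1,240,000 L.
Alkalinity to add: (88 − 42) = 46 mg/L as CaCO₃ × 1,240,000 L = 57,040 g as CaCO₃.
Equivalents: 57,040 g ÷ 50 g/eq = 1141 eq.
NaHCO₃ supplies 1 eq per mole → 1141 mol.
Mass: 1141 mol × 84 g/mol = 95,830 g.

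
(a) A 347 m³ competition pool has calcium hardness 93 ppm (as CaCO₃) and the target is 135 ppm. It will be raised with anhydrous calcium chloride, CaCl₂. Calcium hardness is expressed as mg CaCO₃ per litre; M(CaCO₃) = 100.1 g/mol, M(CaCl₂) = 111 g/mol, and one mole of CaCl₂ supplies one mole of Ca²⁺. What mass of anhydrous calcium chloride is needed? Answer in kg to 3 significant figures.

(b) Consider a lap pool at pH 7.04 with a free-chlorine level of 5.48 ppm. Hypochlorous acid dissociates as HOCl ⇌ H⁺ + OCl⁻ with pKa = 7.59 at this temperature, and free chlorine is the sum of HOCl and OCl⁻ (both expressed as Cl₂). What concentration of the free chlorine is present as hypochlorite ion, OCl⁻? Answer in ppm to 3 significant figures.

(a) Volume: 347 m³ = 347,000 L.
(a) Hardness to add: (135 − 93) = 42 mg/L as CaCO₃ × 347,000 L = 14,570 g as CaCO₃.
(a) Moles of Ca²⁺ (1 mol Ca²⁺ ≡ 1 mol CaCO₃): 14,570 / 100.1 g/mol = 145.6 mol.
(a) Mass of CaCl₂: 145.6 × 111 = 16,160 g.

(b) [OCl⁻]/[HOCl] = 10^(pH − pKa) = 10^(7.04 − 7.59) = 10^-0.55 = 0.2818.
(b) Fraction as HOCl = 1 / (1 + 0.2818) = 0.7801.
(b) OCl⁻ = (1 − 0.7801) × 5.48 ppm = 1.205 ppm.

(a) 16.2 kg; (b) 1.20 ppm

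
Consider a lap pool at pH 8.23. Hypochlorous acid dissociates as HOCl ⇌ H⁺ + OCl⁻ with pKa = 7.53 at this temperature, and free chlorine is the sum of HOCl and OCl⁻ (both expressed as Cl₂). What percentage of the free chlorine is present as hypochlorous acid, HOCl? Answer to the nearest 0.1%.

16.6%

[OCl⁻]/[HOCl] = 10^(pH − pKa) = 10^(8.23 − 7.53) = 10^0.70 = 5.012.
Fraction as HOCl = 1 / (1 + 5.012) = 0.1663.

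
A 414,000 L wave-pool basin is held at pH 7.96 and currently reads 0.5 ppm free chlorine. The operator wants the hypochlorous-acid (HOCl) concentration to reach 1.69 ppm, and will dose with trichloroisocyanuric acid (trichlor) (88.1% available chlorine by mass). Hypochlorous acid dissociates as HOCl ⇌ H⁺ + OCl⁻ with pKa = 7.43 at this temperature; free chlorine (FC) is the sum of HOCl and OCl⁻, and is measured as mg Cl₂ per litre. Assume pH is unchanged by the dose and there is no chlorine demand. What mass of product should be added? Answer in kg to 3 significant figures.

3.25 kg

[OCl⁻]/[HOCl] = 10^(pH − pKa) = 10^(7.96 − 7.43) = 3.388; fraction as HOCl = 1/(1 + 3.388) = 0.2279.
Free chlorine required for 1.69 ppm HOCl: 1.69 / 0.2279 = 7.416 ppm.
FC to add: 7.416 − 0.5 = 6.916 mg/L as Cl₂.
Cl₂ equivalent: 6.916 mg/L × 414,000 L = 2863 g.
Product at 88.1% available Cl: 2863 / 0.881 = 3250 g.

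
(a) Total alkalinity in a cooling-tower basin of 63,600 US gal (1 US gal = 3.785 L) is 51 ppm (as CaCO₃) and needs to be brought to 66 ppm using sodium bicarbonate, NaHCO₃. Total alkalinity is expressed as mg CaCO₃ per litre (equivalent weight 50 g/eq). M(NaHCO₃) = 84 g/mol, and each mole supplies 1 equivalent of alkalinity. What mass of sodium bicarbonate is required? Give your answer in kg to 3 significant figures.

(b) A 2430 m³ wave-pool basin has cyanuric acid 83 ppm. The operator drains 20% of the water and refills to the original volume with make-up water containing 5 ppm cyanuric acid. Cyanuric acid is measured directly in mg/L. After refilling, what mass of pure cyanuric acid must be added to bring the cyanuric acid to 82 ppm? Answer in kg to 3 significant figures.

(a) 6.07 kg; (b) 35.5 kg

(a) Volume: 63,600 US gal × 3.785 L/gal = 240,726 L.
(a) Alkalinity to add: (66 − 51) = 15 mg/L as CaCO₃ × 240,726 L = 3611 g as CaCO₃.
(a) Equivalents: 3611 g ÷ 50 g/eq = 72.22 eq.
(a) NaHCO₃ supplies 1 eq per mole → 72.22 mol.
(a) Mass: 72.22 mol × 84 g/mol = 6066 g.

(b) Volume: 2430 m³ = 2,430,000 L.
(b) After draining 20% and refilling: 83 × 0.80 + 5 × 0.20 = 67.4 ppm.
(b) Deficit to target: 82 − 67.4 = 14.6 mg/L.
(b) Mass: 14.6 mg/L × 2,430,000 L = 35,480 g cyanuric acid.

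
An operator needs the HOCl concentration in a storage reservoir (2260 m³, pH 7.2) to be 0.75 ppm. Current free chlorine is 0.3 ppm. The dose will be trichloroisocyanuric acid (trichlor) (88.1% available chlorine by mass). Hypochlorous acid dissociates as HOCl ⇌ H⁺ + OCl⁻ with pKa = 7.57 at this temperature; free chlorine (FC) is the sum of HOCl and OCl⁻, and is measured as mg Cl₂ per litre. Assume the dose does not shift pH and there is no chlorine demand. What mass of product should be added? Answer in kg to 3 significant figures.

1.98 kg

Volume: 2260 m³ = 2,260,000 L.
[OCl⁻]/[HOCl] = 10^(pH − pKa) = 10^(7.2 − 7.57) = 0.4266; fraction as HOCl = 1/(1 + 0.4266) = 0.701.
Free chlorine required for 0.75 ppm HOCl: 0.75 / 0.701 = 1.07 ppm.
FC to add: 1.07 − 0.3 = 0.7699 mg/L as Cl₂.
Cl₂ equivalent: 0.7699 mg/L × 2,260,000 L = 1740 g.
Product at 88.1% available Cl: 1740 / 0.881 = 1975 g.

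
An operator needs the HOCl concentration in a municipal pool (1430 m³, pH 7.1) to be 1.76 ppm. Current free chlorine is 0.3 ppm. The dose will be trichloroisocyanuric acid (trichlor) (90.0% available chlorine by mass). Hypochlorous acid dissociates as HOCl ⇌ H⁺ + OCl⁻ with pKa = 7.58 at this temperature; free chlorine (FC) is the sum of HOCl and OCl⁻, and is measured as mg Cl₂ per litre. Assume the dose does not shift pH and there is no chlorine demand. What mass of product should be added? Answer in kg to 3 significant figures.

3.25 kg

Volume: 1430 m³ = 1,430,000 L.
[OCl⁻]/[HOCl] = 10^(pH − pKa) = 10^(7.1 − 7.58) = 0.3311; fraction as HOCl = 1/(1 + 0.3311) = 0.7512.
Free chlorine required for 1.76 ppm HOCl: 1.76 / 0.7512 = 2.343 ppm.
FC to add: 2.343 − 0.3 = 2.043 mg/L as Cl₂.
Cl₂ equivalent: 2.043 mg/L × 1,430,000 L = 2921 g.
Product at 90.0% available Cl: 2921 / 0.9 = 3246 g.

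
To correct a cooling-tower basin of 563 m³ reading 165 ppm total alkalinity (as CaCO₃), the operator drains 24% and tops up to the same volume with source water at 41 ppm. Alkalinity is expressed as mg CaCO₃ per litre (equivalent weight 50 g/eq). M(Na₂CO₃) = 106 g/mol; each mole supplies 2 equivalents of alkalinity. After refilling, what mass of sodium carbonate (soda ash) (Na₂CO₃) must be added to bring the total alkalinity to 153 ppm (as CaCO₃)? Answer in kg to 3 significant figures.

10.6 kg

Volume: 563 m³ = 563,000 L.
After draining 24% and refilling: 165 × 0.76 + 41 × 0.24 = 135.24 ppm.
Deficit to target: 153 − 135.24 = 17.76 mg/L.
As CaCO₃: 17.76 mg/L × 563,000 L = 9999 g; ÷ 50 g/eq ÷ 2 = 99.99 mol Na₂CO₃.
Mass: 99.99 × 106 = 10,600 g.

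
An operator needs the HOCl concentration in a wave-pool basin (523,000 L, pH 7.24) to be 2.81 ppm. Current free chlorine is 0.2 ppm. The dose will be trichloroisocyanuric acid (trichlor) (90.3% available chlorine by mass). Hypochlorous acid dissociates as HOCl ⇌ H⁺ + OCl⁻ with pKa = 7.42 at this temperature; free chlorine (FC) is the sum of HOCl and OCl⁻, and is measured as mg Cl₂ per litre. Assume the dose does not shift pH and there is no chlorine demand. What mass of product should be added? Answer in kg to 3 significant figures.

[OCl⁻]/[HOCl] = 10^(pH − pKa) = 10^(7.24 − 7.42) = 0.6607; fraction as HOCl = 1/(1 + 0.6607) = 0.6022.
Free chlorine required for 2.81 ppm HOCl: 2.81 / 0.6022 = 4.667 ppm.
FC to add: 4.667 − 0.2 = 4.467 mg/L as Cl₂.
Cl₂ equivalent: 4.467 mg/L × 523,000 L = 2336 g.
Product at 90.3% available Cl: 2336 / 0.903 = 2587 g.

2.59 kg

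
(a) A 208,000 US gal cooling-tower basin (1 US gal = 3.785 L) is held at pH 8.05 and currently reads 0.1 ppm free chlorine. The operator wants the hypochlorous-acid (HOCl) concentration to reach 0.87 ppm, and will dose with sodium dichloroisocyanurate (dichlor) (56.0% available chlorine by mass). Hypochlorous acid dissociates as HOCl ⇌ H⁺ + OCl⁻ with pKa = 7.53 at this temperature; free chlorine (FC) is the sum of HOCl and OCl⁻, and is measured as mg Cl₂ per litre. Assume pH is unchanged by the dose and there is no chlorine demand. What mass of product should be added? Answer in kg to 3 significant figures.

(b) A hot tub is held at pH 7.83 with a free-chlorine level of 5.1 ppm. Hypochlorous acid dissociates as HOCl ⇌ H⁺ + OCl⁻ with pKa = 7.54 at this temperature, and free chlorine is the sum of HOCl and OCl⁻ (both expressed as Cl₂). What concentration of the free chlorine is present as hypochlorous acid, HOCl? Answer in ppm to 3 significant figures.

(a) Volume: 208,000 US gal × 3.785 L/gal = 787,280 L.
(a) [OCl⁻]/[HOCl] = 10^(pH − pKa) = 10^(8.05 − 7.53) = 3.311; fraction as HOCl = 1/(1 + 3.311) = 0.2319.
(a) Free chlorine required for 0.87 ppm HOCl: 0.87 / 0.2319 = 3.751 ppm.
(a) FC to add: 3.751 − 0.1 = 3.651 mg/L as Cl₂.
(a) Cl₂ equivalent: 3.651 mg/L × 787,280 L = 2874 g.
(a) Product at 56.0% available Cl: 2874 / 0.56 = 5133 g.

(b) [OCl⁻]/[HOCl] = 10^(pH − pKa) = 10^(7.83 − 7.54) = 10^0.29 = 1.95.
(b) Fraction as HOCl = 1 / (1 + 1.95) = 0.339.
(b) HOCl = 0.339 × 5.1 ppm = 1.729 ppm.

(a) 5.13 kg; (b) 1.73 ppm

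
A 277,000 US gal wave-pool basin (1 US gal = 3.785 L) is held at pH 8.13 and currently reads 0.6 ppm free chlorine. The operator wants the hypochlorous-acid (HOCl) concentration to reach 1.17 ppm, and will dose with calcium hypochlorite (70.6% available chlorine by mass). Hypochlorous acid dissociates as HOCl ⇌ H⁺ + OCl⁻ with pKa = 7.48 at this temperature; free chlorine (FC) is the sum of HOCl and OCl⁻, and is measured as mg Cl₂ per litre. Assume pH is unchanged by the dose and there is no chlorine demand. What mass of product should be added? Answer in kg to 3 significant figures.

8.61 kg

Volume: 277,000 US gal × 3.785 L/gal = 1,048,445 L.
[OCl⁻]/[HOCl] = 10^(pH − pKa) = 10^(8.13 − 7.48) = 4.467; fraction as HOCl = 1/(1 + 4.467) = 0.1829.
Free chlorine required for 1.17 ppm HOCl: 1.17 / 0.1829 = 6.396 ppm.
FC to add: 6.396 − 0.6 = 5.796 mg/L as Cl₂.
Cl₂ equivalent: 5.796 mg/L × 1,048,445 L = 6077 g.
Product at 70.6% available Cl: 6077 / 0.706 = 8608 g.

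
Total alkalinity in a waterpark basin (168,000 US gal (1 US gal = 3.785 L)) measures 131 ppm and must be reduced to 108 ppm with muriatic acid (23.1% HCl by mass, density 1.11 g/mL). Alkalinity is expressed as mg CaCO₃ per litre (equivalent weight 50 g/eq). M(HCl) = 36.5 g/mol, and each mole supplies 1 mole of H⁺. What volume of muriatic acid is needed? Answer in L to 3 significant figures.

41.6 L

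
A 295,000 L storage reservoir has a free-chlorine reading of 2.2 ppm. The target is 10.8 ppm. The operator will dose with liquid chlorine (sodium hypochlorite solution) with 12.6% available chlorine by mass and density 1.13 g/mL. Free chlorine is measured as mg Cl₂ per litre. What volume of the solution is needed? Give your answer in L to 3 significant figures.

Chlorine deficit: 10.8 − 2.2 = 8.6 ppm = 8.6 mg/L as Cl₂.
Cl₂ equivalent needed: 8.6 mg/L × 295,000 L = 2,537,000 mg = 2537 g.
Product at 12.6% available chlorine: 2537 / 0.126 = 20,130 g.
Volume at density 1.13 g/mL: 20,130 g ÷ 1.13 g/mL = 17,820 mL.

17.8 L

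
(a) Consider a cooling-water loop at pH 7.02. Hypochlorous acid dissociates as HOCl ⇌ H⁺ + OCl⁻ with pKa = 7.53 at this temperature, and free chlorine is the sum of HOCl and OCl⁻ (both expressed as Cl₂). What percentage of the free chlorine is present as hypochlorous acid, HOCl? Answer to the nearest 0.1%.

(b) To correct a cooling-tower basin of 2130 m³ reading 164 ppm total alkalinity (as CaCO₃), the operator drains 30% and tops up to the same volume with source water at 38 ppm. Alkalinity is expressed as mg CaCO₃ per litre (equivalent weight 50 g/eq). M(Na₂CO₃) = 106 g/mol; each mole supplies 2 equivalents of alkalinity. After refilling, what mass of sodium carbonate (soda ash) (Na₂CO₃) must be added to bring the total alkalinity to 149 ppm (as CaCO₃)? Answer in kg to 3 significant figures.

(a) 76.4%; (b) 51.5 kg

(a) [OCl⁻]/[HOCl] = 10^(pH − pKa) = 10^(7.02 − 7.53) = 10^-0.51 = 0.309.
(a) Fraction as HOCl = 1 / (1 + 0.309) = 0.7639.

(b) Volume: 2130 m³ = 2,130,000 L.
(b) After draining 30% and refilling: 164 × 0.70 + 38 × 0.30 = 126.2 ppm.
(b) Deficit to target: 149 − 126.2 = 22.8 mg/L.
(b) As CaCO₃: 22.8 mg/L × 2,130,000 L = 48,560 g; ÷ 50 g/eq ÷ 2 = 485.6 mol Na₂CO₃.
(b) Mass: 485.6 × 106 = 51,480 g.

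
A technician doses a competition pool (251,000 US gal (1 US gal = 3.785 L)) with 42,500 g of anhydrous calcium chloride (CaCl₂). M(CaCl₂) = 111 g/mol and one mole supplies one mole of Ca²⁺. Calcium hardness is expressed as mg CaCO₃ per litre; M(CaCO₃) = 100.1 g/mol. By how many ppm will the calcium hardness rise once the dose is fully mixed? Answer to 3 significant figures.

40.3 ppm

Volume: 251,000 US gal × 3.785 L/gal = 950,035 L.
Moles of Ca²⁺: 42,500 g ÷ 111 g/mol = 382.9 mol.
As CaCO₃: 382.9 mol × 100.1 g/mol = 38,330 g.
Rise: 38,330 g / 950,035 L × 1000 = 40.34 mg/L.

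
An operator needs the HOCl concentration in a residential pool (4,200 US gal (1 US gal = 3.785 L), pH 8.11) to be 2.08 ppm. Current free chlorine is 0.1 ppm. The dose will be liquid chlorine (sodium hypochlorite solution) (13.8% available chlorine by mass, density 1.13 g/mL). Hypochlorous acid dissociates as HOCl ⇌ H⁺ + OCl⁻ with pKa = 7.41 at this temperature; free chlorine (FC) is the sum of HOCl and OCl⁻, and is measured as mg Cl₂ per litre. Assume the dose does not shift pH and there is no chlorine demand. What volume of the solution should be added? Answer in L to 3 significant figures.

Volume: 4,200 US gal × 3.785 L/gal = 15,897 L.
[OCl⁻]/[HOCl] = 10^(pH − pKa) = 10^(8.11 − 7.41) = 5.012; fraction as HOCl = 1/(1 + 5.012) = 0.1663.
Free chlorine required for 2.08 ppm HOCl: 2.08 / 0.1663 = 12.5 ppm.
FC to add: 12.5 − 0.1 = 12.4 mg/L as Cl₂.
Cl₂ equivalent: 12.4 mg/L × 15,897 L = 197.2 g.
Product at 13.8% available Cl: 197.2 / 0.138 = 1429 g.
Volume: 1429 g ÷ 1.13 g/mL = 1265 mL.

1.26 L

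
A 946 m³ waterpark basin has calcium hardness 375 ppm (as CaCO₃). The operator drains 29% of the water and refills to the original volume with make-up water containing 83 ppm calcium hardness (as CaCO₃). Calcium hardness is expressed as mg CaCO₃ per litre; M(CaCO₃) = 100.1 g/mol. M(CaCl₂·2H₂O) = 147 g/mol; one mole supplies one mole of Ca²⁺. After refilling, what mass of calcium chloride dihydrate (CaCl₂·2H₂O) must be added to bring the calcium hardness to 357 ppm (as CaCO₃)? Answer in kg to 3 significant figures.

Volume: 946 m³ = 946,000 L.
After draining 29% and refilling: 375 × 0.71 + 83 × 0.29 = 290.32 ppm.
Deficit to target: 357 − 290.32 = 66.68 mg/L.
As CaCO₃: 66.68 mg/L × 946,000 L = 63,080 g; ÷ 100.1 = 630.2 mol Ca²⁺.
Mass: 630.2 × 147 = 92,630 g.

92.6 kg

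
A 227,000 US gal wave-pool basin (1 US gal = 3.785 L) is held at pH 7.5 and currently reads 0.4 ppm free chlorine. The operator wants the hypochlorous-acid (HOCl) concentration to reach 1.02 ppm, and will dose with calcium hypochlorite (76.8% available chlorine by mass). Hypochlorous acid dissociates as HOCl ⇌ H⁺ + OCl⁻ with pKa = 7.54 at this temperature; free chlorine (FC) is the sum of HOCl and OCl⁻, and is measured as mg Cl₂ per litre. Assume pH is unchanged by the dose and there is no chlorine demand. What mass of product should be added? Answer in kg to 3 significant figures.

1.73 kg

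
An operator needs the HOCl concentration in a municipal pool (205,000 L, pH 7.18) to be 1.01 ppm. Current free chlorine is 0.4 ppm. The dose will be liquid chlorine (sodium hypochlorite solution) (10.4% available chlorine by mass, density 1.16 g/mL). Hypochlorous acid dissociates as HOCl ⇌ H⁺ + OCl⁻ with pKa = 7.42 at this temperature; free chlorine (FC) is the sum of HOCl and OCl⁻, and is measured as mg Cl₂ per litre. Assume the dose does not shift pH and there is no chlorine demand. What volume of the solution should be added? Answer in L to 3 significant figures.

[OCl⁻]/[HOCl] = 10^(pH − pKa) = 10^(7.18 − 7.42) = 0.5754; fraction as HOCl = 1/(1 + 0.5754) = 0.6347.
Free chlorine required for 1.01 ppm HOCl: 1.01 / 0.6347 = 1.591 ppm.
FC to add: 1.591 − 0.4 = 1.191 mg/L as Cl₂.
Cl₂ equivalent: 1.191 mg/L × 205,000 L = 244.2 g.
Product at 10.4% available Cl: 244.2 / 0.104 = 2348 g.
Volume: 2348 g ÷ 1.16 g/mL = 2024 mL.

2.02 L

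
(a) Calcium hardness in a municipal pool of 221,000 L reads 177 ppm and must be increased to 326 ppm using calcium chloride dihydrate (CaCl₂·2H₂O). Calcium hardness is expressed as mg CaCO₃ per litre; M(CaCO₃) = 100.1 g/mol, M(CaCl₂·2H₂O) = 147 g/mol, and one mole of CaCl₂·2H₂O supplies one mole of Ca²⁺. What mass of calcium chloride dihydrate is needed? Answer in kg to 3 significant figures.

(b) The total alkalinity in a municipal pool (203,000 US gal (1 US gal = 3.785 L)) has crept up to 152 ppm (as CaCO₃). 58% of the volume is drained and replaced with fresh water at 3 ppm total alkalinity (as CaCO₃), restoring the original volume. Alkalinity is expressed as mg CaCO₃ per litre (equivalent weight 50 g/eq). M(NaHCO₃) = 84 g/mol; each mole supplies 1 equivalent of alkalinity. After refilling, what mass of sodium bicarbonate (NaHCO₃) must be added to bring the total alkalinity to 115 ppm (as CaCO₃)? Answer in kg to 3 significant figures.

(a) Hardness to add: (326 − 177) = 149 mg/L as CaCO₃ × 221,000 L = 32,930 g as CaCO₃.
(a) Moles of Ca²⁺ (1 mol Ca²⁺ ≡ 1 mol CaCO₃): 32,930 / 100.1 g/mol = 329 mol.
(a) Mass of CaCl₂·2H₂O: 329 × 147 = 48,360 g.

(b) Volume: 203,000 US gal × 3.785 L/gal = 768,355 L.
(b) After draining 58% and refilling: 152 × 0.42 + 3 × 0.58 = 65.58 ppm.
(b) Deficit to target: 115 − 65.58 = 49.42 mg/L.
(b) As CaCO₃: 49.42 mg/L × 768,355 L = 37,970 g; ÷ 50 g/eq ÷ 1 = 759.4 mol NaHCO₃.
(b) Mass: 759.4 × 84 = 63,790 g.

(a) 48.4 kg; (b) 63.8 kg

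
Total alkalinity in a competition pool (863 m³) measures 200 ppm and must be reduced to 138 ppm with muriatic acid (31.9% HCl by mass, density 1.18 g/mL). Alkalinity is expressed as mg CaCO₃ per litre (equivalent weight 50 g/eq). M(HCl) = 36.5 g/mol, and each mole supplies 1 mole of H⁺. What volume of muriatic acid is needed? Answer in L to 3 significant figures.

104 L

Volume: 863 m³ = 863,000 L.
Alkalinity to neutralize: (200 − 138) = 62 mg/L as CaCO₃ × 863,000 L = 53,510 g as CaCO₃.
Equivalents of H⁺ required: 53,510 ÷ 50 g/eq = 1070 eq = 1070 mol HCl.
Mass of HCl: 1070 × 36.5 = 39,060 g.
Mass of 31.9% solution: 39,060 / 0.319 = 122,400 g.
Volume: 122,400 g ÷ 1.18 g/mL = 103,800 mL.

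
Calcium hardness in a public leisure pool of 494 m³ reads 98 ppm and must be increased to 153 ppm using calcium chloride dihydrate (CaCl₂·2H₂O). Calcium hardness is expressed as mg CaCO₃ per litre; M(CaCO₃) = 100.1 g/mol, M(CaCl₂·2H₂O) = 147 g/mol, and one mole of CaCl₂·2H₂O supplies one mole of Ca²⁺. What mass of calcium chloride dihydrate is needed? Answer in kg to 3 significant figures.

Volume: 494 m³ = 494,000 L.
Hardness to add: (153 − 98) = 55 mg/L as CaCO₃ × 494,000 L = 27,170 g as CaCO₃.
Moles of Ca²⁺ (1 mol Ca²⁺ ≡ 1 mol CaCO₃): 27,170 / 100.1 g/mol = 271.4 mol.
Mass of CaCl₂·2H₂O: 271.4 × 147 = 39,900 g.

39.9 kg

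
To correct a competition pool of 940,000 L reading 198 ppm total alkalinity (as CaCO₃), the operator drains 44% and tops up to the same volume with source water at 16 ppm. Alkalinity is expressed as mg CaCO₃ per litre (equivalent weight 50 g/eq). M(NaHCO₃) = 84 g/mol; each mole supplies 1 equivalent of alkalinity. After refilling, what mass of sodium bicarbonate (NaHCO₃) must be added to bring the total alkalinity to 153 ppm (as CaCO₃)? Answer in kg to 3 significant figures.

After draining 44% and refilling: 198 × 0.56 + 16 × 0.44 = 117.92 ppm.
Deficit to target: 153 − 117.92 = 35.08 mg/L.
As CaCO₃: 35.08 mg/L × 940,000 L = 32,980 g; ÷ 50 g/eq ÷ 1 = 659.5 mol NaHCO₃.
Mass: 659.5 × 84 = 55,400 g.

55.4 kg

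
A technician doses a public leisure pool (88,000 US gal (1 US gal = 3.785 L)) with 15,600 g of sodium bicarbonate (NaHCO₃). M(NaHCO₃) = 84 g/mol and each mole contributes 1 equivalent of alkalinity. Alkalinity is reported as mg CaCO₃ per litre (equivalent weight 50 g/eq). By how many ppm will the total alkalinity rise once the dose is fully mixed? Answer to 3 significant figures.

27.9 ppm

Volume: 88,000 US gal × 3.785 L/gal = 333,080 L.
Moles of NaHCO₃: 15,600 g ÷ 84 g/mol = 185.7 mol → 185.7 eq of alkalinity.
As CaCO₃: 185.7 eq × 50 g/eq = 9286 g.
Rise: 9286 g / 333,080 L × 1000 = 27.88 mg/L.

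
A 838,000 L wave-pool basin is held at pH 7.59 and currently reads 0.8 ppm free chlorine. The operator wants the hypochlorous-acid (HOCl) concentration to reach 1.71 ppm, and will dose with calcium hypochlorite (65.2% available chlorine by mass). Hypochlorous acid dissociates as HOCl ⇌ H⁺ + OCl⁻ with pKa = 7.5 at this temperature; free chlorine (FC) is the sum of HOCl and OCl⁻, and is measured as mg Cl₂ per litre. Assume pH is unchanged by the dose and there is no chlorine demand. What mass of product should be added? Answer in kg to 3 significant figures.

3.87 kg

[OCl⁻]/[HOCl] = 10^(pH − pKa) = 10^(7.59 − 7.5) = 1.23; fraction as HOCl = 1/(1 + 1.23) = 0.4484.
Free chlorine required for 1.71 ppm HOCl: 1.71 / 0.4484 = 3.814 ppm.
FC to add: 3.814 − 0.8 = 3.014 mg/L as Cl₂.
Cl₂ equivalent: 3.014 mg/L × 838,000 L = 2526 g.
Product at 65.2% available Cl: 2526 / 0.652 = 3874 g.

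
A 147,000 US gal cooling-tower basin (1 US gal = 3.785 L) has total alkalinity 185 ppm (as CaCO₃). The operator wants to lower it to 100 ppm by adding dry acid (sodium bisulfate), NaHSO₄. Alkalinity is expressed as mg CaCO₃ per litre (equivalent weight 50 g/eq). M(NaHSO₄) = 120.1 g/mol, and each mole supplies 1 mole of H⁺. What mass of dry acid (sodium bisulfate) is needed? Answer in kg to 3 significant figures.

114 kg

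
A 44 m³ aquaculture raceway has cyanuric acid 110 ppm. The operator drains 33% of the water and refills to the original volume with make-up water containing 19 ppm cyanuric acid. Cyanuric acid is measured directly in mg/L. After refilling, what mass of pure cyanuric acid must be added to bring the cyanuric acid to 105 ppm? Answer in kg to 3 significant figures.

1.10 kg

Volume: 44 m³ = 44,000 L.
After draining 33% and refilling: 110 × 0.67 + 19 × 0.33 = 79.97 ppm.
Deficit to target: 105 − 79.97 = 25.03 mg/L.
Mass: 25.03 mg/L × 44,000 L = 1101 g cyanuric acid.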